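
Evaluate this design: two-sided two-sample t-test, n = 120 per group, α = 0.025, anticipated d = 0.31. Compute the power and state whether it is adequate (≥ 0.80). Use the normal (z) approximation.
Power ≈ 0.56; the study is underpowered (power < 0.80)

Power calculation (two-sample t-test, normal approximation):
z_β = d · √(n/2) - z_{α/2}
z_β = 0.31 · √(120/2) - 2.241
z_β = 0.31 · 7.746 - 2.241
z_β = 0.160

Power = Φ(z_β) = Φ(0.160) ≈ 0.563

Effect size d = 0.31 is small by Cohen's convention (0.2/0.5/0.8).

Threshold: power ≥ 0.80 is conventionally adequate.
Power ≈ 0.56 → the study is underpowered (power < 0.80).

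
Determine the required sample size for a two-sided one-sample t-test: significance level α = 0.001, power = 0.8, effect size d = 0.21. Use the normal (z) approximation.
n = 388

Sample size formula (one-sample t-test, normal approximation):
n = ((z_{α/2} + z_β) / d)²

z_{α/2} = 3.291 (for α = 0.001, two-sided)
z_β = 0.842 (for power = 0.8)
d = 0.21

n = ((3.291 + 0.842) / 0.21)²
n = (19.681)²
n ≈ 387.34
Round up to the next whole number: n = 388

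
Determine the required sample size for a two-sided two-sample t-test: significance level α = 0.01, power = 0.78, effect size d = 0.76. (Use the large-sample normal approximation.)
n = 39 per group

Sample size formula (two-sample t-test, normal approximation):
n = 2 · ((z_{α/2} + z_β) / d)²

z_{α/2} = 2.576 (for α = 0.01, two-sided)
z_β = 0.772 (for power = 0.78)
d = 0.76

n = 2 · ((2.576 + 0.772) / 0.76)²
n = 2 · (4.405)²
n ≈ 38.81
Round up to the next whole number: n = 39 per group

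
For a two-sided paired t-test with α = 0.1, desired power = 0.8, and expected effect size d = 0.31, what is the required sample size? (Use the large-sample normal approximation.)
n = 65 pairs

Sample size formula (paired t-test, normal approximation):
n = ((z_{α/2} + z_β) / d)²

z_{α/2} = 1.645 (for α = 0.1, two-sided)
z_β = 0.842 (for power = 0.8)
d = 0.31

n = ((1.645 + 0.842) / 0.31)²
n = (8.023)²
n ≈ 64.37
Round up to the next whole number: n = 65 pairs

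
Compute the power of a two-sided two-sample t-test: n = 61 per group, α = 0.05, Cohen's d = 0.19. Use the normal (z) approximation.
Power ≈ 0.18

Power calculation (two-sample t-test, normal approximation):
z_β = d · √(n/2) - z_{α/2}
z_β = 0.19 · √(61/2) - 1.960
z_β = 0.19 · 5.523 - 1.960
z_β = -0.911

Power = Φ(z_β) = Φ(-0.911) ≈ 0.181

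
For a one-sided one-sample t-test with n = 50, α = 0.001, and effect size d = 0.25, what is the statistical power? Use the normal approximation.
Power ≈ 0.09

Power calculation (one-sample t-test, normal approximation):
z_β = d · √n - z_α
z_β = 0.25 · √50 - 3.090
z_β = 0.25 · 7.071 - 3.090
z_β = -1.322

Power = Φ(z_β) = Φ(-1.322) ≈ 0.093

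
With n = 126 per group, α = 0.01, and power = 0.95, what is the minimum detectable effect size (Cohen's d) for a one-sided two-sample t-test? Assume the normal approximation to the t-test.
d ≈ 0.50

Minimum detectable effect (two-sample t-test, normal approximation):
d = (z_α + z_β) / √(n/2)
d = (2.326 + 1.645) / √(126/2)
d = 3.971 / 7.937
d ≈ 0.50

By Cohen's convention (0.2 small / 0.5 medium / 0.8 large): medium effect.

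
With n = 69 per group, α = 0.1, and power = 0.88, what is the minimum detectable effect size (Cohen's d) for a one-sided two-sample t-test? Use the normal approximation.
d ≈ 0.42

Minimum detectable effect (two-sample t-test, normal approximation):
d = (z_α + z_β) / √(n/2)
d = (1.282 + 1.175) / √(69/2)
d = 2.457 / 5.874
d ≈ 0.42

By Cohen's convention (0.2 small / 0.5 medium / 0.8 large): small effect.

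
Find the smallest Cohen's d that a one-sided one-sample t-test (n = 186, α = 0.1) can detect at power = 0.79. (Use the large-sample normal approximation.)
d ≈ 0.15

Minimum detectable effect (one-sample t-test, normal approximation):
d = (z_α + z_β) / √n
d = (1.282 + 0.806) / √186
d = 2.088 / 13.638
d ≈ 0.15

By Cohen's convention (0.2 small / 0.5 medium / 0.8 large): very small effect.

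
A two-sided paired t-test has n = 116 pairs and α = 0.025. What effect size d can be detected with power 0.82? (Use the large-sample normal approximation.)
d ≈ 0.29

Minimum detectable effect (paired t-test, normal approximation):
d = (z_{α/2} + z_β) / √n
d = (2.241 + 0.915) / √116
d = 3.157 / 10.770
d ≈ 0.29

By Cohen's convention (0.2 small / 0.5 medium / 0.8 large): small effect.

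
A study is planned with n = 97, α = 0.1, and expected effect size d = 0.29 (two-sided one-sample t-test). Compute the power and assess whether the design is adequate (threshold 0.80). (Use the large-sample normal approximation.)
Power ≈ 0.89; the study is adequately powered (power ≥ 0.80)

Power calculation (one-sample t-test, normal approximation):
z_β = d · √n - z_{α/2}
z_β = 0.29 · √97 - 1.645
z_β = 0.29 · 9.849 - 1.645
z_β = 1.211

Power = Φ(z_β) = Φ(1.211) ≈ 0.887

Effect size d = 0.29 is small by Cohen's convention (0.2/0.5/0.8).

Threshold: power ≥ 0.80 is conventionally adequate.
Power ≈ 0.89 → the study is adequately powered (power ≥ 0.80).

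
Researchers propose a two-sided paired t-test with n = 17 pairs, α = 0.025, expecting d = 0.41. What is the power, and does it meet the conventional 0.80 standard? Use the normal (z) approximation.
Power ≈ 0.29; the study is underpowered (power < 0.80)

Power calculation (paired t-test, normal approximation):
z_β = d · √n - z_{α/2}
z_β = 0.41 · √17 - 2.241
z_β = 0.41 · 4.123 - 2.241
z_β = -0.551

Power = Φ(z_β) = Φ(-0.551) ≈ 0.291

Effect size d = 0.41 is small by Cohen's convention (0.2/0.5/0.8).

Threshold: power ≥ 0.80 is conventionally adequate.
Power ≈ 0.29 → the study is underpowered (power < 0.80).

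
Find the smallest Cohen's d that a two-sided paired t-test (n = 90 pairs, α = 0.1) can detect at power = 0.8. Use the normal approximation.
d ≈ 0.26

Minimum detectable effect (paired t-test, normal approximation):
d = (z_{α/2} + z_β) / √n
d = (1.645 + 0.842) / √90
d = 2.486 / 9.487
d ≈ 0.26

By Cohen's convention (0.2 small / 0.5 medium / 0.8 large): small effect.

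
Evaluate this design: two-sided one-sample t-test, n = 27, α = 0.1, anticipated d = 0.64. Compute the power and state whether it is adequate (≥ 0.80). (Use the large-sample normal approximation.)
Power ≈ 0.95; the study is adequately powered (power ≥ 0.80)

Power calculation (one-sample t-test, normal approximation):
z_β = d · √n - z_{α/2}
z_β = 0.64 · √27 - 1.645
z_β = 0.64 · 5.196 - 1.645
z_β = 1.681

Power = Φ(z_β) = Φ(1.681) ≈ 0.954

Effect size d = 0.64 is medium by Cohen's convention (0.2/0.5/0.8).

Threshold: power ≥ 0.80 is conventionally adequate.
Power ≈ 0.95 → the study is adequately powered (power ≥ 0.80).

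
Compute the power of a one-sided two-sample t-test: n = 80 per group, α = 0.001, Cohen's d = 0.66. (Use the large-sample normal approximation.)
Power ≈ 0.86

Power calculation (two-sample t-test, normal approximation):
z_β = d · √(n/2) - z_α
z_β = 0.66 · √(80/2) - 3.090
z_β = 0.66 · 6.325 - 3.090
z_β = 1.084

Power = Φ(z_β) = Φ(1.084) ≈ 0.861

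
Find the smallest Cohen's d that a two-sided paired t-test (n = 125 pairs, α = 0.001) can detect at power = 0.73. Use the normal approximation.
d ≈ 0.35

Minimum detectable effect (paired t-test, normal approximation):
d = (z_{α/2} + z_β) / √n
d = (3.291 + 0.613) / √125
d = 3.903 / 11.180
d ≈ 0.35

By Cohen's convention (0.2 small / 0.5 medium / 0.8 large): small effect.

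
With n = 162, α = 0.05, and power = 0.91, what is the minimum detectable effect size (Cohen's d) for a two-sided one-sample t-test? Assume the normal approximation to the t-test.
d ≈ 0.26

Minimum detectable effect (one-sample t-test, normal approximation):
d = (z_{α/2} + z_β) / √n
d = (1.960 + 1.341) / √162
d = 3.301 / 12.728
d ≈ 0.26

By Cohen's convention (0.2 small / 0.5 medium / 0.8 large): small effect.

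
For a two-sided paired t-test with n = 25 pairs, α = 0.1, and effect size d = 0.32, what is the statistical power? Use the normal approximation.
Power ≈ 0.48

Power calculation (paired t-test, normal approximation):
z_β = d · √n - z_{α/2}
z_β = 0.32 · √25 - 1.645
z_β = 0.32 · 5.000 - 1.645
z_β = -0.045

Power = Φ(z_β) = Φ(-0.045) ≈ 0.482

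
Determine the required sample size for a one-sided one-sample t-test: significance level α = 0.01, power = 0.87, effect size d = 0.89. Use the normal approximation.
n = 16

Sample size formula (one-sample t-test, normal approximation):
n = ((z_α + z_β) / d)²

z_α = 2.326 (for α = 0.01, one-sided)
z_β = 1.126 (for power = 0.87)
d = 0.89

n = ((2.326 + 1.126) / 0.89)²
n = (3.879)²
n ≈ 15.05
Round up to the next whole number: n = 16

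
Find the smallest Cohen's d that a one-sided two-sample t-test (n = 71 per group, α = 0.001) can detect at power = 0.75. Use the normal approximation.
d ≈ 0.63

Minimum detectable effect (two-sample t-test, normal approximation):
d = (z_α + z_β) / √(n/2)
d = (3.090 + 0.674) / √(71/2)
d = 3.765 / 5.958
d ≈ 0.63

By Cohen's convention (0.2 small / 0.5 medium / 0.8 large): medium effect.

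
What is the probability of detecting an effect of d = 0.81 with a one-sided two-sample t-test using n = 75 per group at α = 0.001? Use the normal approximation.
Power ≈ 0.97

Power calculation (two-sample t-test, normal approximation):
z_β = d · √(n/2) - z_α
z_β = 0.81 · √(75/2) - 3.090
z_β = 0.81 · 6.124 - 3.090
z_β = 1.870

Power = Φ(z_β) = Φ(1.870) ≈ 0.969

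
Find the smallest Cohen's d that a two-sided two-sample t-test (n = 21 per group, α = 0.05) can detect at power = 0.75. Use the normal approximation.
d ≈ 0.81

Minimum detectable effect (two-sample t-test, normal approximation):
d = (z_{α/2} + z_β) / √(n/2)
d = (1.960 + 0.674) / √(21/2)
d = 2.634 / 3.240
d ≈ 0.81

By Cohen's convention (0.2 small / 0.5 medium / 0.8 large): large effect.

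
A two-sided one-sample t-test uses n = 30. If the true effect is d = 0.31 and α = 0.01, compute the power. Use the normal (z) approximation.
Power ≈ 0.19

Power calculation (one-sample t-test, normal approximation):
z_β = d · √n - z_{α/2}
z_β = 0.31 · √30 - 2.576
z_β = 0.31 · 5.477 - 2.576
z_β = -0.878

Power = Φ(z_β) = Φ(-0.878) ≈ 0.190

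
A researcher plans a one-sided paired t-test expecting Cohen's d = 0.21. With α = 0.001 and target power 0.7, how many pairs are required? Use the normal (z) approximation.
n = 297 pairs

Sample size formula (paired t-test, normal approximation):
n = ((z_α + z_β) / d)²

z_α = 3.090 (for α = 0.001, one-sided)
z_β = 0.524 (for power = 0.7)
d = 0.21

n = ((3.090 + 0.524) / 0.21)²
n = (17.210)²
n ≈ 296.18
Round up to the next whole number: n = 297 pairs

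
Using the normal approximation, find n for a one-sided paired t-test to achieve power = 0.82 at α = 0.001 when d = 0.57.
n = 50 pairs

Sample size formula (paired t-test, normal approximation):
n = ((z_α + z_β) / d)²

z_α = 3.090 (for α = 0.001, one-sided)
z_β = 0.915 (for power = 0.82)
d = 0.57

n = ((3.090 + 0.915) / 0.57)²
n = (7.026)²
n ≈ 49.36
Round up to the next whole number: n = 50 pairs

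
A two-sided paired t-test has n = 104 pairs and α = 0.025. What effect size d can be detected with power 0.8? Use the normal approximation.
d ≈ 0.30

Minimum detectable effect (paired t-test, normal approximation):
d = (z_{α/2} + z_β) / √n
d = (2.241 + 0.842) / √104
d = 3.083 / 10.198
d ≈ 0.30

By Cohen's convention (0.2 small / 0.5 medium / 0.8 large): small effect.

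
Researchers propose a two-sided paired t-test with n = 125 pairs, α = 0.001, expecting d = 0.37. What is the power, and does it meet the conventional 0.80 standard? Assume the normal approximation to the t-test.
Power ≈ 0.80; the study is adequately powered (power ≥ 0.80)

Power calculation (paired t-test, normal approximation):
z_β = d · √n - z_{α/2}
z_β = 0.37 · √125 - 3.291
z_β = 0.37 · 11.180 - 3.291
z_β = 0.846

Power = Φ(z_β) = Φ(0.846) ≈ 0.801

Effect size d = 0.37 is small by Cohen's convention (0.2/0.5/0.8).

Threshold: power ≥ 0.80 is conventionally adequate.
Power ≈ 0.80 → the study is adequately powered (power ≥ 0.80).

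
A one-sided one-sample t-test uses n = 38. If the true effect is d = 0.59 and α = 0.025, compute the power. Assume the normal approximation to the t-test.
Power ≈ 0.95

Power calculation (one-sample t-test, normal approximation):
z_β = d · √n - z_α
z_β = 0.59 · √38 - 1.960
z_β = 0.59 · 6.164 - 1.960
z_β = 1.677

Power = Φ(z_β) = Φ(1.677) ≈ 0.953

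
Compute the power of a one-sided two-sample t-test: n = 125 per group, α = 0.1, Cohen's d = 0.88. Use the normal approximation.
Power ≈ 1.00

Power calculation (two-sample t-test, normal approximation):
z_β = d · √(n/2) - z_α
z_β = 0.88 · √(125/2) - 1.282
z_β = 0.88 · 7.906 - 1.282
z_β = 5.675

Power = Φ(z_β) = Φ(5.675) ≈ 1.000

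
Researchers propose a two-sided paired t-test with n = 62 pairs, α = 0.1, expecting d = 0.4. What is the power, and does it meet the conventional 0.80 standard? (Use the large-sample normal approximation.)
Power ≈ 0.93; the study is adequately powered (power ≥ 0.80)

Power calculation (paired t-test, normal approximation):
z_β = d · √n - z_{α/2}
z_β = 0.4 · √62 - 1.645
z_β = 0.4 · 7.874 - 1.645
z_β = 1.505

Power = Φ(z_β) = Φ(1.505) ≈ 0.934

Effect size d = 0.4 is small by Cohen's convention (0.2/0.5/0.8).

Threshold: power ≥ 0.80 is conventionally adequate.
Power ≈ 0.93 → the study is adequately powered (power ≥ 0.80).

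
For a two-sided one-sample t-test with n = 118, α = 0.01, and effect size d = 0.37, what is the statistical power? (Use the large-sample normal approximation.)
Power ≈ 0.93

Power calculation (one-sample t-test, normal approximation):
z_β = d · √n - z_{α/2}
z_β = 0.37 · √118 - 2.576
z_β = 0.37 · 10.863 - 2.576
z_β = 1.443

Power = Φ(z_β) = Φ(1.443) ≈ 0.926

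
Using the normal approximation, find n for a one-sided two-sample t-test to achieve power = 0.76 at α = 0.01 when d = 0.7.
n = 38 per group

Sample size formula (two-sample t-test, normal approximation):
n = 2 · ((z_α + z_β) / d)²

z_α = 2.326 (for α = 0.01, one-sided)
z_β = 0.706 (for power = 0.76)
d = 0.7

n = 2 · ((2.326 + 0.706) / 0.7)²
n = 2 · (4.331)²
n ≈ 37.52
Round up to the next whole number: n = 38 per group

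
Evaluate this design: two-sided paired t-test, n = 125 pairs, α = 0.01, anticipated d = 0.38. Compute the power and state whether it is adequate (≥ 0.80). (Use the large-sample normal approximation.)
Power ≈ 0.95; the study is adequately powered (power ≥ 0.80)

Power calculation (paired t-test, normal approximation):
z_β = d · √n - z_{α/2}
z_β = 0.38 · √125 - 2.576
z_β = 0.38 · 11.180 - 2.576
z_β = 1.673

Power = Φ(z_β) = Φ(1.673) ≈ 0.953

Effect size d = 0.38 is small by Cohen's convention (0.2/0.5/0.8).

Threshold: power ≥ 0.80 is conventionally adequate.
Power ≈ 0.95 → the study is adequately powered (power ≥ 0.80).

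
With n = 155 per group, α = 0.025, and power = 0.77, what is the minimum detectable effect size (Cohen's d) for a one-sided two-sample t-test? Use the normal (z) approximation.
d ≈ 0.31

Minimum detectable effect (two-sample t-test, normal approximation):
d = (z_α + z_β) / √(n/2)
d = (1.960 + 0.739) / √(155/2)
d = 2.699 / 8.803
d ≈ 0.31

By Cohen's convention (0.2 small / 0.5 medium / 0.8 large): small effect.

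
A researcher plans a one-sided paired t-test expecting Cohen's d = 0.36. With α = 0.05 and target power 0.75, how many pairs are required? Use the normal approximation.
n = 42 pairs

Sample size formula (paired t-test, normal approximation):
n = ((z_α + z_β) / d)²

z_α = 1.645 (for α = 0.05, one-sided)
z_β = 0.674 (for power = 0.75)
d = 0.36

n = ((1.645 + 0.674) / 0.36)²
n = (6.442)²
n ≈ 41.50
Round up to the next whole number: n = 42 pairs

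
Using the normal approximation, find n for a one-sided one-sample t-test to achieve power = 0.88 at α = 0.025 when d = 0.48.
n = 43

Sample size formula (one-sample t-test, normal approximation):
n = ((z_α + z_β) / d)²

z_α = 1.960 (for α = 0.025, one-sided)
z_β = 1.175 (for power = 0.88)
d = 0.48

n = ((1.960 + 1.175) / 0.48)²
n = (6.531)²
n ≈ 42.65
Round up to the next whole number: n = 43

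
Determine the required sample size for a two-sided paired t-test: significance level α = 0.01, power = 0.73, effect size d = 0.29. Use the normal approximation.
n = 121 pairs

Sample size formula (paired t-test, normal approximation):
n = ((z_{α/2} + z_β) / d)²

z_{α/2} = 2.576 (for α = 0.01, two-sided)
z_β = 0.613 (for power = 0.73)
d = 0.29

n = ((2.576 + 0.613) / 0.29)²
n = (10.997)²
n ≈ 120.93
Round up to the next whole number: n = 121 pairs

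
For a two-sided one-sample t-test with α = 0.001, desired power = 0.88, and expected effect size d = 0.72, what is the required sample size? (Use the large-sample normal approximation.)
n = 39

Sample size formula (one-sample t-test, normal approximation):
n = ((z_{α/2} + z_β) / d)²

z_{α/2} = 3.291 (for α = 0.001, two-sided)
z_β = 1.175 (for power = 0.88)
d = 0.72

n = ((3.291 + 1.175) / 0.72)²
n = (6.203)²
n ≈ 38.48
Round up to the next whole number: n = 39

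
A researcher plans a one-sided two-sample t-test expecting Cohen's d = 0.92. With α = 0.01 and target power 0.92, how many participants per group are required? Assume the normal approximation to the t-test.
n = 33 per group

Sample size formula (two-sample t-test, normal approximation):
n = 2 · ((z_α + z_β) / d)²

z_α = 2.326 (for α = 0.01, one-sided)
z_β = 1.405 (for power = 0.92)
d = 0.92

n = 2 · ((2.326 + 1.405) / 0.92)²
n = 2 · (4.055)²
n ≈ 32.89
Round up to the next whole number: n = 33 per group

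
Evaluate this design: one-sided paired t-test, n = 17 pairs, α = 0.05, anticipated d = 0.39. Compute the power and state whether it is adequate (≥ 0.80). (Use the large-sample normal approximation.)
Power ≈ 0.49; the study is underpowered (power < 0.80)

Power calculation (paired t-test, normal approximation):
z_β = d · √n - z_α
z_β = 0.39 · √17 - 1.645
z_β = 0.39 · 4.123 - 1.645
z_β = -0.037

Power = Φ(z_β) = Φ(-0.037) ≈ 0.485

Effect size d = 0.39 is small by Cohen's convention (0.2/0.5/0.8).

Threshold: power ≥ 0.80 is conventionally adequate.
Power ≈ 0.49 → the study is underpowered (power < 0.80).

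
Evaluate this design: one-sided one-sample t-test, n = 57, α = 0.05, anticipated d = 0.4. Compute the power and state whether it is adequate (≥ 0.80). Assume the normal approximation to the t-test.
Power ≈ 0.92; the study is adequately powered (power ≥ 0.80)

Power calculation (one-sample t-test, normal approximation):
z_β = d · √n - z_α
z_β = 0.4 · √57 - 1.645
z_β = 0.4 · 7.550 - 1.645
z_β = 1.375

Power = Φ(z_β) = Φ(1.375) ≈ 0.915

Effect size d = 0.4 is small by Cohen's convention (0.2/0.5/0.8).

Threshold: power ≥ 0.80 is conventionally adequate.
Power ≈ 0.92 → the study is adequately powered (power ≥ 0.80).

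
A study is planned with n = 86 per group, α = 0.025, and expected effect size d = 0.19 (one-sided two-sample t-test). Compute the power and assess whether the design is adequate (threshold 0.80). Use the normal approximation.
Power ≈ 0.24; the study is underpowered (power < 0.80)

Power calculation (two-sample t-test, normal approximation):
z_β = d · √(n/2) - z_α
z_β = 0.19 · √(86/2) - 1.960
z_β = 0.19 · 6.557 - 1.960
z_β = -0.714

Power = Φ(z_β) = Φ(-0.714) ≈ 0.238

Effect size d = 0.19 is very small by Cohen's convention (0.2/0.5/0.8).

Threshold: power ≥ 0.80 is conventionally adequate.
Power ≈ 0.24 → the study is underpowered (power < 0.80).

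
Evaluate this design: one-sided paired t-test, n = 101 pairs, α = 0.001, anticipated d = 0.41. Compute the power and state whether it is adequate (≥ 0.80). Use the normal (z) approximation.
Power ≈ 0.85; the study is adequately powered (power ≥ 0.80)

Power calculation (paired t-test, normal approximation):
z_β = d · √n - z_α
z_β = 0.41 · √101 - 3.090
z_β = 0.41 · 10.050 - 3.090
z_β = 1.030

Power = Φ(z_β) = Φ(1.030) ≈ 0.849

Effect size d = 0.41 is small by Cohen's convention (0.2/0.5/0.8).

Threshold: power ≥ 0.80 is conventionally adequate.
Power ≈ 0.85 → the study is adequately powered (power ≥ 0.80).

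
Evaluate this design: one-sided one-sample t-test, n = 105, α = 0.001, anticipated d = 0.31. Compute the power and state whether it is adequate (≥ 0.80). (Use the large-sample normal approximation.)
Power ≈ 0.53; the study is underpowered (power < 0.80)

Power calculation (one-sample t-test, normal approximation):
z_β = d · √n - z_α
z_β = 0.31 · √105 - 3.090
z_β = 0.31 · 10.247 - 3.090
z_β = 0.086

Power = Φ(z_β) = Φ(0.086) ≈ 0.534

Effect size d = 0.31 is small by Cohen's convention (0.2/0.5/0.8).

Threshold: power ≥ 0.80 is conventionally adequate.
Power ≈ 0.53 → the study is underpowered (power < 0.80).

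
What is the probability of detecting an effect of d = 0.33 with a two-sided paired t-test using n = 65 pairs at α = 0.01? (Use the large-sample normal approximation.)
Power ≈ 0.53

Power calculation (paired t-test, normal approximation):
z_β = d · √n - z_{α/2}
z_β = 0.33 · √65 - 2.576
z_β = 0.33 · 8.062 - 2.576
z_β = 0.085

Power = Φ(z_β) = Φ(0.085) ≈ 0.534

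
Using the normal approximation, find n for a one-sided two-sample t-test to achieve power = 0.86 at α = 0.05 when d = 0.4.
n = 93 per group

Sample size formula (two-sample t-test, normal approximation):
n = 2 · ((z_α + z_β) / d)²

z_α = 1.645 (for α = 0.05, one-sided)
z_β = 1.080 (for power = 0.86)
d = 0.4

n = 2 · ((1.645 + 1.080) / 0.4)²
n = 2 · (6.813)²
n ≈ 92.83
Round up to the next whole number: n = 93 per group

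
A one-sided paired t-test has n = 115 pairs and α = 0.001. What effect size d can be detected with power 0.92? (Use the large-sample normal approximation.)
d ≈ 0.42

Minimum detectable effect (paired t-test, normal approximation):
d = (z_α + z_β) / √n
d = (3.090 + 1.405) / √115
d = 4.495 / 10.724
d ≈ 0.42

By Cohen's convention (0.2 small / 0.5 medium / 0.8 large): small effect.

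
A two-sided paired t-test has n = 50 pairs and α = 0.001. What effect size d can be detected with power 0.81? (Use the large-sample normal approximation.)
d ≈ 0.59

Minimum detectable effect (paired t-test, normal approximation):
d = (z_{α/2} + z_β) / √n
d = (3.291 + 0.878) / √50
d = 4.168 / 7.071
d ≈ 0.59

By Cohen's convention (0.2 small / 0.5 medium / 0.8 large): medium effect.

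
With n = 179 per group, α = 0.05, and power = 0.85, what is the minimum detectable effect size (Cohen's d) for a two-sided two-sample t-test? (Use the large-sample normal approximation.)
d ≈ 0.32

Minimum detectable effect (two-sample t-test, normal approximation):
d = (z_{α/2} + z_β) / √(n/2)
d = (1.960 + 1.036) / √(179/2)
d = 2.996 / 9.460
d ≈ 0.32

By Cohen's convention (0.2 small / 0.5 medium / 0.8 large): small effect.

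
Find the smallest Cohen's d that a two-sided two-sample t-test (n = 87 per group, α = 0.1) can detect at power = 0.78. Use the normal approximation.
d ≈ 0.37

Minimum detectable effect (two-sample t-test, normal approximation):
d = (z_{α/2} + z_β) / √(n/2)
d = (1.645 + 0.772) / √(87/2)
d = 2.417 / 6.595
d ≈ 0.37

By Cohen's convention (0.2 small / 0.5 medium / 0.8 large): small effect.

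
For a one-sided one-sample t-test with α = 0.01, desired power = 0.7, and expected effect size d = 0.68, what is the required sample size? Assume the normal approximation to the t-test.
n = 18

Sample size formula (one-sample t-test, normal approximation):
n = ((z_α + z_β) / d)²

z_α = 2.326 (for α = 0.01, one-sided)
z_β = 0.524 (for power = 0.7)
d = 0.68

n = ((2.326 + 0.524) / 0.68)²
n = (4.191)²
n ≈ 17.56
Round up to the next whole number: n = 18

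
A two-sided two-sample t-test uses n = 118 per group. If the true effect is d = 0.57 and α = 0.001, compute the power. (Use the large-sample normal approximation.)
Power ≈ 0.86

Power calculation (two-sample t-test, normal approximation):
z_β = d · √(n/2) - z_{α/2}
z_β = 0.57 · √(118/2) - 3.291
z_β = 0.57 · 7.681 - 3.291
z_β = 1.088

Power = Φ(z_β) = Φ(1.088) ≈ 0.862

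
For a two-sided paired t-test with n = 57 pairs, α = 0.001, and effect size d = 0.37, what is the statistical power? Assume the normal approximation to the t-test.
Power ≈ 0.31

Power calculation (paired t-test, normal approximation):
z_β = d · √n - z_{α/2}
z_β = 0.37 · √57 - 3.291
z_β = 0.37 · 7.550 - 3.291
z_β = -0.497

Power = Φ(z_β) = Φ(-0.497) ≈ 0.310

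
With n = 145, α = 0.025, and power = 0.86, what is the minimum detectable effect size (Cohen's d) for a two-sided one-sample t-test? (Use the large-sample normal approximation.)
d ≈ 0.28

Minimum detectable effect (one-sample t-test, normal approximation):
d = (z_{α/2} + z_β) / √n
d = (2.241 + 1.080) / √145
d = 3.322 / 12.042
d ≈ 0.28

By Cohen's convention (0.2 small / 0.5 medium / 0.8 large): small effect.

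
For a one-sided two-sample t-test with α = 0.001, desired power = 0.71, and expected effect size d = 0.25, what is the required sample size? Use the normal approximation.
n = 425 per group

Sample size formula (two-sample t-test, normal approximation):
n = 2 · ((z_α + z_β) / d)²

z_α = 3.090 (for α = 0.001, one-sided)
z_β = 0.553 (for power = 0.71)
d = 0.25

n = 2 · ((3.090 + 0.553) / 0.25)²
n = 2 · (14.572)²
n ≈ 424.69
Round up to the next whole number: n = 425 per group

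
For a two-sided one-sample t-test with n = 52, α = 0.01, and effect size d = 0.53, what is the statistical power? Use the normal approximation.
Power ≈ 0.89

Power calculation (one-sample t-test, normal approximation):
z_β = d · √n - z_{α/2}
z_β = 0.53 · √52 - 2.576
z_β = 0.53 · 7.211 - 2.576
z_β = 1.246

Power = Φ(z_β) = Φ(1.246) ≈ 0.894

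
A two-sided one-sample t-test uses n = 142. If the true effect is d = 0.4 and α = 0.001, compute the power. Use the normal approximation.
Power ≈ 0.93

Power calculation (one-sample t-test, normal approximation):
z_β = d · √n - z_{α/2}
z_β = 0.4 · √142 - 3.291
z_β = 0.4 · 11.916 - 3.291
z_β = 1.476

Power = Φ(z_β) = Φ(1.476) ≈ 0.930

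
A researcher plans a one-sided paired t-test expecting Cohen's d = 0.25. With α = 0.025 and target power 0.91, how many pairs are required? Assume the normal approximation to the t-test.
n = 175 pairs

Sample size formula (paired t-test, normal approximation):
n = ((z_α + z_β) / d)²

z_α = 1.960 (for α = 0.025, one-sided)
z_β = 1.341 (for power = 0.91)
d = 0.25

n = ((1.960 + 1.341) / 0.25)²
n = (13.204)²
n ≈ 174.35
Round up to the next whole number: n = 175 pairs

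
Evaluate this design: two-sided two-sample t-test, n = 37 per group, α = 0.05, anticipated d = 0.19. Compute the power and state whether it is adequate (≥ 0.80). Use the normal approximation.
Power ≈ 0.13; the study is underpowered (power < 0.80)

Power calculation (two-sample t-test, normal approximation):
z_β = d · √(n/2) - z_{α/2}
z_β = 0.19 · √(37/2) - 1.960
z_β = 0.19 · 4.301 - 1.960
z_β = -1.143

Power = Φ(z_β) = Φ(-1.143) ≈ 0.127

Effect size d = 0.19 is very small by Cohen's convention (0.2/0.5/0.8).

Threshold: power ≥ 0.80 is conventionally adequate.
Power ≈ 0.13 → the study is underpowered (power < 0.80).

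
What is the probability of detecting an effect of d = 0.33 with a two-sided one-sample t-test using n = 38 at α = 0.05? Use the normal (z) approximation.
Power ≈ 0.53

Power calculation (one-sample t-test, normal approximation):
z_β = d · √n - z_{α/2}
z_β = 0.33 · √38 - 1.960
z_β = 0.33 · 6.164 - 1.960
z_β = 0.074

Power = Φ(z_β) = Φ(0.074) ≈ 0.530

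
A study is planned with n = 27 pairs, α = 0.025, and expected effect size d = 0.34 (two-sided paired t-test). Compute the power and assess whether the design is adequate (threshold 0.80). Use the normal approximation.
Power ≈ 0.32; the study is underpowered (power < 0.80)

Power calculation (paired t-test, normal approximation):
z_β = d · √n - z_{α/2}
z_β = 0.34 · √27 - 2.241
z_β = 0.34 · 5.196 - 2.241
z_β = -0.475

Power = Φ(z_β) = Φ(-0.475) ≈ 0.317

Effect size d = 0.34 is small by Cohen's convention (0.2/0.5/0.8).

Threshold: power ≥ 0.80 is conventionally adequate.
Power ≈ 0.32 → the study is underpowered (power < 0.80).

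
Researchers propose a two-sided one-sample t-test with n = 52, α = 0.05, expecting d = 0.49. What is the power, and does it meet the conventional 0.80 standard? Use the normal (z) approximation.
Power ≈ 0.94; the study is adequately powered (power ≥ 0.80)

Power calculation (one-sample t-test, normal approximation):
z_β = d · √n - z_{α/2}
z_β = 0.49 · √52 - 1.960
z_β = 0.49 · 7.211 - 1.960
z_β = 1.573

Power = Φ(z_β) = Φ(1.573) ≈ 0.942

Effect size d = 0.49 is small by Cohen's convention (0.2/0.5/0.8).

Threshold: power ≥ 0.80 is conventionally adequate.
Power ≈ 0.94 → the study is adequately powered (power ≥ 0.80).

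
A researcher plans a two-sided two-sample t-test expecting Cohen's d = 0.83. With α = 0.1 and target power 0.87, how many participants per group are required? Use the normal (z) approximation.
n = 23 per group

Sample size formula (two-sample t-test, normal approximation):
n = 2 · ((z_{α/2} + z_β) / d)²

z_{α/2} = 1.645 (for α = 0.1, two-sided)
z_β = 1.126 (for power = 0.87)
d = 0.83

n = 2 · ((1.645 + 1.126) / 0.83)²
n = 2 · (3.339)²
n ≈ 22.30
Round up to the next whole number: n = 23 per group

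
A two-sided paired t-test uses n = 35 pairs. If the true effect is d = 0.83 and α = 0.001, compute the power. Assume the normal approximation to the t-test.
Power ≈ 0.95

Power calculation (paired t-test, normal approximation):
z_β = d · √n - z_{α/2}
z_β = 0.83 · √35 - 3.291
z_β = 0.83 · 5.916 - 3.291
z_β = 1.620

Power = Φ(z_β) = Φ(1.620) ≈ 0.947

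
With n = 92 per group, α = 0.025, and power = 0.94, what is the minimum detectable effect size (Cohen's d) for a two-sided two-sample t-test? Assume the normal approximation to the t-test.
d ≈ 0.56

Minimum detectable effect (two-sample t-test, normal approximation):
d = (z_{α/2} + z_β) / √(n/2)
d = (2.241 + 1.555) / √(92/2)
d = 3.796 / 6.782
d ≈ 0.56

By Cohen's convention (0.2 small / 0.5 medium / 0.8 large): medium effect.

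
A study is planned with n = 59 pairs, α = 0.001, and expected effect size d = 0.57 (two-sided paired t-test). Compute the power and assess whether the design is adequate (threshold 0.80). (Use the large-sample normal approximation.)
Power ≈ 0.86; the study is adequately powered (power ≥ 0.80)

Power calculation (paired t-test, normal approximation):
z_β = d · √n - z_{α/2}
z_β = 0.57 · √59 - 3.291
z_β = 0.57 · 7.681 - 3.291
z_β = 1.088

Power = Φ(z_β) = Φ(1.088) ≈ 0.862

Effect size d = 0.57 is medium by Cohen's convention (0.2/0.5/0.8).

Threshold: power ≥ 0.80 is conventionally adequate.
Power ≈ 0.86 → the study is adequately powered (power ≥ 0.80).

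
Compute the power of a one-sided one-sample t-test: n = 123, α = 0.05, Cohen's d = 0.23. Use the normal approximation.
Power ≈ 0.82

Power calculation (one-sample t-test, normal approximation):
z_β = d · √n - z_α
z_β = 0.23 · √123 - 1.645
z_β = 0.23 · 11.091 - 1.645
z_β = 0.906

Power = Φ(z_β) = Φ(0.906) ≈ 0.818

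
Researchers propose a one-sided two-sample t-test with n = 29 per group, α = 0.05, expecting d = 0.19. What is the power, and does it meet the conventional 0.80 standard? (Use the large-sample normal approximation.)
Power ≈ 0.18; the study is underpowered (power < 0.80)

Power calculation (two-sample t-test, normal approximation):
z_β = d · √(n/2) - z_α
z_β = 0.19 · √(29/2) - 1.645
z_β = 0.19 · 3.808 - 1.645
z_β = -0.921

Power = Φ(z_β) = Φ(-0.921) ≈ 0.178

Effect size d = 0.19 is very small by Cohen's convention (0.2/0.5/0.8).

Threshold: power ≥ 0.80 is conventionally adequate.
Power ≈ 0.18 → the study is underpowered (power < 0.80).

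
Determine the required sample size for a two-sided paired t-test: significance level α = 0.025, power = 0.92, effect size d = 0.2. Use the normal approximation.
n = 333 pairs

Sample size formula (paired t-test, normal approximation):
n = ((z_{α/2} + z_β) / d)²

z_{α/2} = 2.241 (for α = 0.025, two-sided)
z_β = 1.405 (for power = 0.92)
d = 0.2

n = ((2.241 + 1.405) / 0.2)²
n = (18.230)²
n ≈ 332.33
Round up to the next whole number: n = 333 pairs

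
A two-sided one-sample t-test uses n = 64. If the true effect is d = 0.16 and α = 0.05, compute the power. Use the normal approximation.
Power ≈ 0.25

Power calculation (one-sample t-test, normal approximation):
z_β = d · √n - z_{α/2}
z_β = 0.16 · √64 - 1.960
z_β = 0.16 · 8.000 - 1.960
z_β = -0.680

Power = Φ(z_β) = Φ(-0.680) ≈ 0.248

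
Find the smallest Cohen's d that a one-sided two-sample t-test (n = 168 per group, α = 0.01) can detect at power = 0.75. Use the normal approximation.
d ≈ 0.33

Minimum detectable effect (two-sample t-test, normal approximation):
d = (z_α + z_β) / √(n/2)
d = (2.326 + 0.674) / √(168/2)
d = 3.001 / 9.165
d ≈ 0.33

By Cohen's convention (0.2 small / 0.5 medium / 0.8 large): small effect.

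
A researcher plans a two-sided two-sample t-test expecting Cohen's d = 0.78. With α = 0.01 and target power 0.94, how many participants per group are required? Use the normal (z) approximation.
n = 57 per group

Sample size formula (two-sample t-test, normal approximation):
n = 2 · ((z_{α/2} + z_β) / d)²

z_{α/2} = 2.576 (for α = 0.01, two-sided)
z_β = 1.555 (for power = 0.94)
d = 0.78

n = 2 · ((2.576 + 1.555) / 0.78)²
n = 2 · (5.296)²
n ≈ 56.10
Round up to the next whole number: n = 57 per group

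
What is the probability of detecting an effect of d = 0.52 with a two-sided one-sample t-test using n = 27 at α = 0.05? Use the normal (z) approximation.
Power ≈ 0.77

Power calculation (one-sample t-test, normal approximation):
z_β = d · √n - z_{α/2}
z_β = 0.52 · √27 - 1.960
z_β = 0.52 · 5.196 - 1.960
z_β = 0.742

Power = Φ(z_β) = Φ(0.742) ≈ 0.771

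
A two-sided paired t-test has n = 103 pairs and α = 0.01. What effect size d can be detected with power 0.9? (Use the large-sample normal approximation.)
d ≈ 0.38

Minimum detectable effect (paired t-test, normal approximation):
d = (z_{α/2} + z_β) / √n
d = (2.576 + 1.282) / √103
d = 3.857 / 10.149
d ≈ 0.38

By Cohen's convention (0.2 small / 0.5 medium / 0.8 large): small effect.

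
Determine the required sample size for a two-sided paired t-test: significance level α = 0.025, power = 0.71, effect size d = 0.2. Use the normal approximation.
n = 196 pairs

Sample size formula (paired t-test, normal approximation):
n = ((z_{α/2} + z_β) / d)²

z_{α/2} = 2.241 (for α = 0.025, two-sided)
z_β = 0.553 (for power = 0.71)
d = 0.2

n = ((2.241 + 0.553) / 0.2)²
n = (13.970)²
n ≈ 195.16
Round up to the next whole number: n = 196 pairs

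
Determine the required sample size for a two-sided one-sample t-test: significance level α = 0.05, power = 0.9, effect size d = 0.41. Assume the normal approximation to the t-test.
n = 63

Sample size formula (one-sample t-test, normal approximation):
n = ((z_{α/2} + z_β) / d)²

z_{α/2} = 1.960 (for α = 0.05, two-sided)
z_β = 1.282 (for power = 0.9)
d = 0.41

n = ((1.960 + 1.282) / 0.41)²
n = (7.907)²
n ≈ 62.52
Round up to the next whole number: n = 63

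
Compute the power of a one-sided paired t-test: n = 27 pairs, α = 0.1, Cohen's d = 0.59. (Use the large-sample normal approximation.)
Power ≈ 0.96

Power calculation (paired t-test, normal approximation):
z_β = d · √n - z_α
z_β = 0.59 · √27 - 1.282
z_β = 0.59 · 5.196 - 1.282
z_β = 1.784

Power = Φ(z_β) = Φ(1.784) ≈ 0.963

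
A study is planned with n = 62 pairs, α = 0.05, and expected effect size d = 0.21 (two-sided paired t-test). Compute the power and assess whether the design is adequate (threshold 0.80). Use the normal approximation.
Power ≈ 0.38; the study is underpowered (power < 0.80)

Power calculation (paired t-test, normal approximation):
z_β = d · √n - z_{α/2}
z_β = 0.21 · √62 - 1.960
z_β = 0.21 · 7.874 - 1.960
z_β = -0.306

Power = Φ(z_β) = Φ(-0.306) ≈ 0.380

Effect size d = 0.21 is small by Cohen's convention (0.2/0.5/0.8).

Threshold: power ≥ 0.80 is conventionally adequate.
Power ≈ 0.38 → the study is underpowered (power < 0.80).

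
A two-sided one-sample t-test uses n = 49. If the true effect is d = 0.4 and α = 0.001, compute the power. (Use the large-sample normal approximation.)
Power ≈ 0.31

Power calculation (one-sample t-test, normal approximation):
z_β = d · √n - z_{α/2}
z_β = 0.4 · √49 - 3.291
z_β = 0.4 · 7.000 - 3.291
z_β = -0.491

Power = Φ(z_β) = Φ(-0.491) ≈ 0.312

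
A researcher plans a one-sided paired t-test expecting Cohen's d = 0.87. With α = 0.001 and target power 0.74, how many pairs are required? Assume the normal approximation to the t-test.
n = 19 pairs

Sample size formula (paired t-test, normal approximation):
n = ((z_α + z_β) / d)²

z_α = 3.090 (for α = 0.001, one-sided)
z_β = 0.643 (for power = 0.74)
d = 0.87

n = ((3.090 + 0.643) / 0.87)²
n = (4.291)²
n ≈ 18.41
Round up to the next whole number: n = 19 pairs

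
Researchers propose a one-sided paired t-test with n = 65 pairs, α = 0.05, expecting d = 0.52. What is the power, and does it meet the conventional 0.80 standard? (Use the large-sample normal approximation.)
Power ≈ 0.99; the study is adequately powered (power ≥ 0.80)

Power calculation (paired t-test, normal approximation):
z_β = d · √n - z_α
z_β = 0.52 · √65 - 1.645
z_β = 0.52 · 8.062 - 1.645
z_β = 2.548

Power = Φ(z_β) = Φ(2.548) ≈ 0.995

Effect size d = 0.52 is medium by Cohen's convention (0.2/0.5/0.8).

Threshold: power ≥ 0.80 is conventionally adequate.
Power ≈ 0.99 → the study is adequately powered (power ≥ 0.80).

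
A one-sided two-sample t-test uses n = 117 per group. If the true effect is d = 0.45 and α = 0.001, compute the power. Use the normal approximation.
Power ≈ 0.64

Power calculation (two-sample t-test, normal approximation):
z_β = d · √(n/2) - z_α
z_β = 0.45 · √(117/2) - 3.090
z_β = 0.45 · 7.649 - 3.090
z_β = 0.352

Power = Φ(z_β) = Φ(0.352) ≈ 0.637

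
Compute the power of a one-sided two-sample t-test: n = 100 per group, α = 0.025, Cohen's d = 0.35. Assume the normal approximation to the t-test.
Power ≈ 0.70

Power calculation (two-sample t-test, normal approximation):
z_β = d · √(n/2) - z_α
z_β = 0.35 · √(100/2) - 1.960
z_β = 0.35 · 7.071 - 1.960
z_β = 0.515

Power = Φ(z_β) = Φ(0.515) ≈ 0.697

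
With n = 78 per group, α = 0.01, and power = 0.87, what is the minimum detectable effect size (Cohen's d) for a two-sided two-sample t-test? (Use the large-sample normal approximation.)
d ≈ 0.59

Minimum detectable effect (two-sample t-test, normal approximation):
d = (z_{α/2} + z_β) / √(n/2)
d = (2.576 + 1.126) / √(78/2)
d = 3.702 / 6.245
d ≈ 0.59

By Cohen's convention (0.2 small / 0.5 medium / 0.8 large): medium effect.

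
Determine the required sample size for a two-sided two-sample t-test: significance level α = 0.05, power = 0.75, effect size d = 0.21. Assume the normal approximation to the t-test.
n = 315 per group

Sample size formula (two-sample t-test, normal approximation):
n = 2 · ((z_{α/2} + z_β) / d)²

z_{α/2} = 1.960 (for α = 0.05, two-sided)
z_β = 0.674 (for power = 0.75)
d = 0.21

n = 2 · ((1.960 + 0.674) / 0.21)²
n = 2 · (12.543)²
n ≈ 314.65
Round up to the next whole number: n = 315 per group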